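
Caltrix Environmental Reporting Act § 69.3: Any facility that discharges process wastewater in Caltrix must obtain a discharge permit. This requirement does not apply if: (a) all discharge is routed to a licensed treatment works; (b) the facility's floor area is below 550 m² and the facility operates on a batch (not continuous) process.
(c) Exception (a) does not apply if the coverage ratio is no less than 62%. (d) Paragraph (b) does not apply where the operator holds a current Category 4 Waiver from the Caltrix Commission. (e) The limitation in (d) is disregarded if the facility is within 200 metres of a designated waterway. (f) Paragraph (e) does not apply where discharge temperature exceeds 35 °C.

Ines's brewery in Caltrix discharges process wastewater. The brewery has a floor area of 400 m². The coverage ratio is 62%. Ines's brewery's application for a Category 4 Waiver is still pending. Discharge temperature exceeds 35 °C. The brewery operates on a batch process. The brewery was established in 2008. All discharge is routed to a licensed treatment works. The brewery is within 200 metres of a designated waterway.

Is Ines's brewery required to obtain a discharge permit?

All of (a)'s requirements are met (discharge is routed to a licensed treatment works). Turning to paragraph (c): (c) is engaged — the coverage ratio is 62%, meeting the 62% threshold. Exception (a) does not apply.
Exception (b) is satisfied on its face — the facility's floor area is 400 m², below the 550 m² limit; the facility operates on a batch process. Considering the limiting provisions: (d), which would limit (b), is not engaged: no current Category 4 Waiver is held. Exception (b) stands.

No — exception (b) applies; Ines's brewery is not required to obtain a discharge permit.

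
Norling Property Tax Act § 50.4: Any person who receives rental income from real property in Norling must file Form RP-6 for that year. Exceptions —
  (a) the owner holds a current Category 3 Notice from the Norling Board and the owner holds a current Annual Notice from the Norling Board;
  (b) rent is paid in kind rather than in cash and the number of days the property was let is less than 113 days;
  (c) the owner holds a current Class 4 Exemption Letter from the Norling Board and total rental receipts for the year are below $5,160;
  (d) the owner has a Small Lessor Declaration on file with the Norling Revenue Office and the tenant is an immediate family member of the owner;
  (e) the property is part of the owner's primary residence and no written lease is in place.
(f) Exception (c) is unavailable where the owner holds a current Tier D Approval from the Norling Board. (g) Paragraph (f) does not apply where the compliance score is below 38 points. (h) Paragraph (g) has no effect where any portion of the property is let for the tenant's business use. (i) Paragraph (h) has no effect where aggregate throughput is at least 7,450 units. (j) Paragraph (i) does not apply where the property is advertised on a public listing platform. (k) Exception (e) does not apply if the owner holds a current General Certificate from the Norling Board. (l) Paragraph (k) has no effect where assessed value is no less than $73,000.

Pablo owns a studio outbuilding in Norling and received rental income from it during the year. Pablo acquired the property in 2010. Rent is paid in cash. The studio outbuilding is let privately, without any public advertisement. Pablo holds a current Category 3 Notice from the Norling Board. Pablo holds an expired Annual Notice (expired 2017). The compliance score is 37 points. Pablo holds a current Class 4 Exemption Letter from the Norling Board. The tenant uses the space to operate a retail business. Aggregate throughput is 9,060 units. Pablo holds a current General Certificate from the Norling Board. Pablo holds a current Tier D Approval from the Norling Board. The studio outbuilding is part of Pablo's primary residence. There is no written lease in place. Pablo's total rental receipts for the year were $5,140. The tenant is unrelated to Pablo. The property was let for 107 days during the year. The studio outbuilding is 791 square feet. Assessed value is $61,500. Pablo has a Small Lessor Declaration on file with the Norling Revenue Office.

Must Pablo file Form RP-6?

Exception (a) requires that the owner holds a current Annual Notice from the Norling Board; but the Annual Notice is not current, so (a) is unavailable.
Exception (b) requires that rent is paid in kind rather than in cash; but rent is paid in cash, so (b) is unavailable.
All of (c)'s requirements are met (a current Class 4 Exemption Letter is held; total rental receipts for the year are $5,140, below the $5,160 limit). As to paragraphs (f)–(j): (f) would limit (c) — a current Tier D Approval is held — but (g) sets (f) aside: (g) operates — the compliance score is 37 points, below the 38 points limit. (h) applies (the space is let for business use), but is displaced by (i): (i) operates against (h): aggregate throughput is 9,060 units, meeting the 7,450 units threshold. (j), which would lift (i), is not engaged — the property is let privately without advertisement. Exception (c) stands.
Exception (d) fails — the tenant is unrelated to the owner.
Exception (e) is satisfied on its face — the studio outbuilding is part of the primary residence; there is no written lease. But: (k) operates against (e): a current General Certificate is held. (l), which would lift (k), is not engaged — assessed value is $61,500, short of $73,000. (e) is therefore removed.

No — exception (c) applies; Pablo is not required to file Form RP-6.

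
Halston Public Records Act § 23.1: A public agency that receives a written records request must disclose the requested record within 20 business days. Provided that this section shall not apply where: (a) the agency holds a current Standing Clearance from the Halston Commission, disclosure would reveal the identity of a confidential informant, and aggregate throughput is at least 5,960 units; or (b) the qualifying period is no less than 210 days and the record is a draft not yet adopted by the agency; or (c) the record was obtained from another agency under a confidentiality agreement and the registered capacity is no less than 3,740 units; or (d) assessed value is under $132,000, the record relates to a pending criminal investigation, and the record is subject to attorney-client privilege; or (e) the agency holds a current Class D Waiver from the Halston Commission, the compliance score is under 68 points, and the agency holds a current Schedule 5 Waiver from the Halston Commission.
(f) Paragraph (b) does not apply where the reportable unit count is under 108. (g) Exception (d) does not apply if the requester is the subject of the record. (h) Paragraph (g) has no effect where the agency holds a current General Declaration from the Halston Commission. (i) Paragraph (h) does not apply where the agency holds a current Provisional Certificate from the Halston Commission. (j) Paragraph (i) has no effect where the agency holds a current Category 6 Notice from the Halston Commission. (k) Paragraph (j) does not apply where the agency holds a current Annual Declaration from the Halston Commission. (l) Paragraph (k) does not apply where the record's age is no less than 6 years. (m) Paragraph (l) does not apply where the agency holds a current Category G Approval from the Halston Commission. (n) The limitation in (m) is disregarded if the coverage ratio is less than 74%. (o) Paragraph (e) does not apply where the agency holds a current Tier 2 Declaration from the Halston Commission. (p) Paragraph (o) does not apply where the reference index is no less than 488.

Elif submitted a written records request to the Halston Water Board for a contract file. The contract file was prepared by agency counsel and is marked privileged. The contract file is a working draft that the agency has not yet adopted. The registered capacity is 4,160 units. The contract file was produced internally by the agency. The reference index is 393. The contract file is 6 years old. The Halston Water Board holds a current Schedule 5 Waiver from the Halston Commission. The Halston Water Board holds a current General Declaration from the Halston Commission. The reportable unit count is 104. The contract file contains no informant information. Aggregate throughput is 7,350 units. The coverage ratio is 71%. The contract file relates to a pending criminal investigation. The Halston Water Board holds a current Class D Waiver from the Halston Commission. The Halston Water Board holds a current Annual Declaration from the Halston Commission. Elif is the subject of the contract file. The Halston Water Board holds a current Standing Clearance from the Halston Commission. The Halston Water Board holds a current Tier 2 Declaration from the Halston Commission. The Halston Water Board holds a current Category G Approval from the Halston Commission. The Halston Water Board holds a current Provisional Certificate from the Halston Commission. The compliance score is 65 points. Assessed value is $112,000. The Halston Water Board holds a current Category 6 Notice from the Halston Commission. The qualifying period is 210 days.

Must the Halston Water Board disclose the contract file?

No — exception (d) applies; the Halston Water Board is not required to disclose the contract file.

Exception (a) requires that disclosure would reveal the identity of a confidential informant; but the contract file contains no informant information, so (a) is unavailable.
Exception (b): the qualifying period is 210 days, meeting the 210 days threshold; the contract file is an unadopted draft — every condition holds. However, paragraph (f) must be considered: (f) is engaged — the reportable unit count is 104, under the 108 limit. So (b) is unavailable.
Exception (c) does not apply: the contract file was produced internally.
Exception (d) is satisfied on its face — assessed value is $112,000, under the $132,000 limit; the contract file relates to a pending investigation; the contract file is privileged. Considering the limiting provisions: (g) would limit (d) — Elif is the subject of the contract file — but (h) sets (g) aside: (h) is triggered — a current General Declaration is held. (i) would limit (h) — a current Provisional Certificate is held — but (j) sets (i) aside: (j) is triggered — a current Category 6 Notice is held. (k) is engaged (a current Annual Declaration is held), but is displaced by (l): (l) applies — the record's age is 6 years, meeting the 6 years threshold. (m) would limit (l) — a current Category G Approval is held — but (n) sets (m) aside: (n) operates against (m): the coverage ratio is 71%, less than the 74% limit. (d) remains available.
Exception (e): a current Class D Waiver is held; the compliance score is 65 points, under the 68 points limit; a current Schedule 5 Waiver is held — every condition holds. But: (o) is engaged — a current Tier 2 Declaration is held. (p) does not operate here (the reference index is 393, short of 488), so (o) stands. Exception (e) does not apply.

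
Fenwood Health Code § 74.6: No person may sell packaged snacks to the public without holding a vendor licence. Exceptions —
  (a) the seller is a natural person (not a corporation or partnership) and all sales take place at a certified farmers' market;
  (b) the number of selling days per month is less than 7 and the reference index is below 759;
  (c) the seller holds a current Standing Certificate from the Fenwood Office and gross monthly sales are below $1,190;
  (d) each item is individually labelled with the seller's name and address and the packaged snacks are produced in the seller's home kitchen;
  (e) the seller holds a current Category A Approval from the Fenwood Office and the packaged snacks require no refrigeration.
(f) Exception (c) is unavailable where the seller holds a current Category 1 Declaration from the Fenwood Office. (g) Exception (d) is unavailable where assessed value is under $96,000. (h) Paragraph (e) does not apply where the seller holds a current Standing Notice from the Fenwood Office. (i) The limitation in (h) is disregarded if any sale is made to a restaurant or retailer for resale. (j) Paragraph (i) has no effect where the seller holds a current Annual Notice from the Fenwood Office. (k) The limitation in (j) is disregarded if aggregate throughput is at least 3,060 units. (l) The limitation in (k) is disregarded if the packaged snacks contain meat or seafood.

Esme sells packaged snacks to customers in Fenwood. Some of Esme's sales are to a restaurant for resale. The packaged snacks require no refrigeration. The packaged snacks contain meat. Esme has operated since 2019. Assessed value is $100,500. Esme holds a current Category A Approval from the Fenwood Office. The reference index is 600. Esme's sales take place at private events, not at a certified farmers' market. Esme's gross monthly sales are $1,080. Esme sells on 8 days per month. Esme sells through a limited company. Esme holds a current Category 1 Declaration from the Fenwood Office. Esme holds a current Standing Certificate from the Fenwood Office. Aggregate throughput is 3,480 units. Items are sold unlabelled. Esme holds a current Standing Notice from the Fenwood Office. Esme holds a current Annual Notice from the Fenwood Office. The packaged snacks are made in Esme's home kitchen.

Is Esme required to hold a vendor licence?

Yes — Esme must hold a vendor licence.

Exception (a) does not apply: the seller operates through a limited company.
Exception (b) fails — the number of selling days per month is 8, not less than 7.
Exception (c): a current Standing Certificate is held; gross monthly sales are $1,080, below the $1,190 limit — every condition holds. But applying paragraph (f): (f) operates against (c): a current Category 1 Declaration is held. (c) is therefore removed.
Exception (d) fails — items are sold unlabelled.
Exception (e) is satisfied on its face — a current Category A Approval is held; the packaged snacks are shelf-stable. However, paragraphs (h)–(l) must be considered: (h) operates against (e): a current Standing Notice is held. (i) operates (some sales are to a restaurant for resale), but is set aside by (j): (j) operates against (i): a current Annual Notice is held. (k) would limit (j) — aggregate throughput is 3,480 units, meeting the 3,060 units threshold — but (l) sets (k) aside: (l) operates against (k): the packaged snacks contain meat. So (e) is unavailable.
No exception applies. The general rule governs.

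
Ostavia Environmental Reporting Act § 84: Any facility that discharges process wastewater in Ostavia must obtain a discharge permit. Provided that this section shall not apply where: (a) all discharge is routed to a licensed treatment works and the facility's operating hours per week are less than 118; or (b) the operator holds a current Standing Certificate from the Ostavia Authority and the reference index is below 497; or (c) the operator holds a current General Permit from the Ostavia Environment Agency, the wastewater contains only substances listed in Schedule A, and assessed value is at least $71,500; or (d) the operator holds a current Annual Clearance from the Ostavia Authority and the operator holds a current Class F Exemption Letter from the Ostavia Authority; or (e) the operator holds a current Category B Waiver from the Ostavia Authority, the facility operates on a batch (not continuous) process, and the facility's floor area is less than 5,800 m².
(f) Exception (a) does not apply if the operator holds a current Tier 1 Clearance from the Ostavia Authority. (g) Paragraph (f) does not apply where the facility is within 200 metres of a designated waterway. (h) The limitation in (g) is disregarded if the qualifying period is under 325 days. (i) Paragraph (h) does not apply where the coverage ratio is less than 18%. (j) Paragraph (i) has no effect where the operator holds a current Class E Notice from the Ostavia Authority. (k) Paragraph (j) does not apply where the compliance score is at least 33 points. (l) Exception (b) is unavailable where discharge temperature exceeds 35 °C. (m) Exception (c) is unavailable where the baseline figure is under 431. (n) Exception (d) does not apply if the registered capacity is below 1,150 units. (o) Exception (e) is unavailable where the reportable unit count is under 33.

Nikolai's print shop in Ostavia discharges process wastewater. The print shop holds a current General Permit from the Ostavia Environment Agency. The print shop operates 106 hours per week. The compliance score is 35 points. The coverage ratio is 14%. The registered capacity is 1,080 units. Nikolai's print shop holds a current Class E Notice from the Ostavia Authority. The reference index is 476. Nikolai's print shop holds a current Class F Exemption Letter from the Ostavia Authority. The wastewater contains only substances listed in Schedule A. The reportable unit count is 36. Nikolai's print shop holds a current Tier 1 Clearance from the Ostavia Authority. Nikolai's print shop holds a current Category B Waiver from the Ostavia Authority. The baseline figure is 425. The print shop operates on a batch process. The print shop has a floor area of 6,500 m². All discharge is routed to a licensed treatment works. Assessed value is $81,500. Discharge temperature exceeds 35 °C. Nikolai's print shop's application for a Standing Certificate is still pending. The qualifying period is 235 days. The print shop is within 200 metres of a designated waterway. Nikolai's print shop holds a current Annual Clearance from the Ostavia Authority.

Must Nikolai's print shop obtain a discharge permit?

All of (a)'s requirements are met (discharge is routed to a licensed treatment works; the facility's operating hours per week are 106, less than the 118 limit). As to paragraphs (f)–(k): (f) applies (a current Tier 1 Clearance is held), but is set aside by (g): (g) applies — the print shop is within 200 m of a designated waterway. (h) would limit (g) — the qualifying period is 235 days, under the 325 days limit — but (i) sets (h) aside: (i) operates against (h): the coverage ratio is 14%, less than the 18% limit. (j) would limit (i) — a current Class E Notice is held — but (k) sets (j) aside: (k) operates against (j): the compliance score is 35 points, meeting the 33 points threshold. (a) remains available.
Exception (b) does not apply: there is no Standing Certificate in force.
Exception (c) is satisfied on its face — a current General Permit is held; the wastewater is Schedule-A-only; assessed value is $81,500, meeting the $71,500 threshold. But applying paragraph (m): (m) operates against (c): the baseline figure is 425, under the 431 limit. Exception (c) does not apply.
Exception (d) is satisfied on its face — a current Annual Clearance is held; a current Class F Exemption Letter is held. However, paragraph (n) must be considered: (n) applies — the registered capacity is 1,080 units, below the 1,150 units limit. (d) is therefore removed.
Exception (e) requires that the facility's floor area is less than 5,800 m²; but the facility's floor area is 6,500 m², not less than 5,800 m², so (e) is unavailable.

No — exception (a) applies; Nikolai's print shop is not required to obtain a discharge permit.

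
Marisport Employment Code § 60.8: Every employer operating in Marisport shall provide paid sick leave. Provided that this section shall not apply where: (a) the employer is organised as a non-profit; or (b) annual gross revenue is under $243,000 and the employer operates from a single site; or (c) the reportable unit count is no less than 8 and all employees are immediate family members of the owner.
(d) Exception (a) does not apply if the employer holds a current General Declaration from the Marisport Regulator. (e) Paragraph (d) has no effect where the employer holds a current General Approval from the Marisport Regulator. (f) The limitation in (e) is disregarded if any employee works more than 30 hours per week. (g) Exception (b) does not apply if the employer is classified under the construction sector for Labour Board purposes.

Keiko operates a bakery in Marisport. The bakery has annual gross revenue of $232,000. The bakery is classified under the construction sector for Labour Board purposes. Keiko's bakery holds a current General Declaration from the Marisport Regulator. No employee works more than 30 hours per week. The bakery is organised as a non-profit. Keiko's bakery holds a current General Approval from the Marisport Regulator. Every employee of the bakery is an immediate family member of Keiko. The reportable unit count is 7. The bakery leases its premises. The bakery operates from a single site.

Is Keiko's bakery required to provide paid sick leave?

No — exception (a) applies; Keiko's bakery is not required to provide paid sick leave.

All of (a)'s requirements are met (the employer is a non-profit). Under paragraphs (d)–(f): (d) applies (a current General Declaration is held), but is set aside by (e): (e) operates against (d): a current General Approval is held. (f), which would lift (e), does not operate here — no employee exceeds 30 hours/week. So (a) applies.
Exception (b) is satisfied on its face — annual gross revenue is $232,000, under the $243,000 limit; the employer operates from a single site. However, paragraph (g) must be considered: (g) operates against (b): the bakery is classified under the construction sector. So (b) is unavailable.
Exception (c) requires that the reportable unit count is no less than 8; but the reportable unit count is 7, short of 8, so (c) is unavailable.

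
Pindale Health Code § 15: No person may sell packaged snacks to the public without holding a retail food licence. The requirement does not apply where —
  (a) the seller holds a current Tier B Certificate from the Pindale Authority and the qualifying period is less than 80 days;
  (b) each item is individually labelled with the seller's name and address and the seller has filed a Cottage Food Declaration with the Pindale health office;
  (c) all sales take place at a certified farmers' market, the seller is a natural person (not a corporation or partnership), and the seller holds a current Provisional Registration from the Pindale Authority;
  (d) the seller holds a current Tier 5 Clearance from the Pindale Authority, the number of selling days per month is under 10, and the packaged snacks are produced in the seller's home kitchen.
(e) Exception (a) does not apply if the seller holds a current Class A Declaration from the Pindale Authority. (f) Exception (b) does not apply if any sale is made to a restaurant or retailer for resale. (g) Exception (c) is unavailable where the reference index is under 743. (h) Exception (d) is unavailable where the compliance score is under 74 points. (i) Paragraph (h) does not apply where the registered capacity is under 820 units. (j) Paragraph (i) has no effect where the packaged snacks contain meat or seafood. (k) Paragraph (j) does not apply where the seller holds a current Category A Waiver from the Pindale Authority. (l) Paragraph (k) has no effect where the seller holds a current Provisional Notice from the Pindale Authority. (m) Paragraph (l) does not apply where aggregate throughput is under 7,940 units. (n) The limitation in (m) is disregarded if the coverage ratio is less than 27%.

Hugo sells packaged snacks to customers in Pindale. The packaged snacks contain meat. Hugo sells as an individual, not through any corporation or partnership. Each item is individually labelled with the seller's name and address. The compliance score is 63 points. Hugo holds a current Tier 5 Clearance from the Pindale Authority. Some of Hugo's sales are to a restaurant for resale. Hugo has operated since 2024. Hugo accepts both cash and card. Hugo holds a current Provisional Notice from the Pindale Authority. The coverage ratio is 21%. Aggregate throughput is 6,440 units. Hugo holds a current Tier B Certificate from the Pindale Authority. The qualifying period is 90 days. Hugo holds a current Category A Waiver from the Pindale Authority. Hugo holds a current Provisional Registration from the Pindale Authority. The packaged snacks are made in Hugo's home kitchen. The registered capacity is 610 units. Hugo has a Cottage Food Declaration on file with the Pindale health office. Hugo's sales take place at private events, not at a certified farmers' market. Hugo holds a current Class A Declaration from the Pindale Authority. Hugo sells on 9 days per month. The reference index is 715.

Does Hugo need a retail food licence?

Yes — Hugo must hold a retail food licence.

Exception (a) requires that the qualifying period is less than 80 days; but the qualifying period is 90 days, not less than 80 days, so (a) is unavailable.
Exception (b)'s conditions are all satisfied: items are individually labelled; a Cottage Food Declaration is on file. But: (f) operates against (b): some sales are to a restaurant for resale. Exception (b) does not apply.
Exception (c) fails — sales are at private events, not a certified farmers' market.
Exception (d): a current Tier 5 Clearance is held; the number of selling days per month is 9, under the 10 limit; the packaged snacks are home-kitchen produced — every condition holds. Turning to paragraphs (h)–(n): (h) is triggered — the compliance score is 63 points, under the 74 points limit. (i) would limit (h) — the registered capacity is 610 units, under the 820 units limit — but (j) sets (i) aside: (j) operates against (i): the packaged snacks contain meat. (k) is triggered (a current Category A Waiver is held), but is displaced by (l): (l) is triggered — a current Provisional Notice is held. (m) would limit (l) — aggregate throughput is 6,440 units, under the 7,940 units limit — but (n) sets (m) aside: (n) is engaged — the coverage ratio is 21%, less than the 27% limit. Exception (d) does not apply.
No exception is made out. Hugo falls within the general rule.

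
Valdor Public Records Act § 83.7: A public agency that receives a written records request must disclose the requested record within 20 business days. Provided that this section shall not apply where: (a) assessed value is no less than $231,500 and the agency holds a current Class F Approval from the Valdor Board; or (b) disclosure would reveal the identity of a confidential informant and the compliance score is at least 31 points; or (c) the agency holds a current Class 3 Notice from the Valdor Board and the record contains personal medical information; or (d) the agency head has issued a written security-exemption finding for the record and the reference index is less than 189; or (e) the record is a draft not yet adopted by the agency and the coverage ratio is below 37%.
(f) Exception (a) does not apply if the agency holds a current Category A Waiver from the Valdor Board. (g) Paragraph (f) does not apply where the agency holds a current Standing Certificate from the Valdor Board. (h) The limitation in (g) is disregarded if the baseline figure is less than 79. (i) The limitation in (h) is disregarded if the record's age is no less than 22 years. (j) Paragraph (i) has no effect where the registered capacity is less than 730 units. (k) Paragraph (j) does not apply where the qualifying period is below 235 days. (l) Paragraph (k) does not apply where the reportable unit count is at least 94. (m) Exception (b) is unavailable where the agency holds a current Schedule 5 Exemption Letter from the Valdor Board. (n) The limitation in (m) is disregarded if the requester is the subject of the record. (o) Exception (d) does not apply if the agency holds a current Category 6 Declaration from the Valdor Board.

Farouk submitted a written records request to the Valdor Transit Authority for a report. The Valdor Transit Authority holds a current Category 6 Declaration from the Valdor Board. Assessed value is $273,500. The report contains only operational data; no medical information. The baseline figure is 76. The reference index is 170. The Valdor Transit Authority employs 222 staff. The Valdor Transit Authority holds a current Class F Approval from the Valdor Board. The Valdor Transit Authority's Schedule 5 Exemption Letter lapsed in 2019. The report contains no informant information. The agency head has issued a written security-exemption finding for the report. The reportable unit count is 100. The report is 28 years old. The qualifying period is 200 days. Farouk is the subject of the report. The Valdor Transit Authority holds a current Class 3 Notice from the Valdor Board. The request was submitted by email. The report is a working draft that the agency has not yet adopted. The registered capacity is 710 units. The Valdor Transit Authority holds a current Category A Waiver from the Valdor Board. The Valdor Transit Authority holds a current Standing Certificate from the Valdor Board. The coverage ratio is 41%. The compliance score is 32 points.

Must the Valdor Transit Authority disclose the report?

Exception (a) is satisfied on its face — assessed value is $273,500, meeting the $231,500 threshold; a current Class F Approval is held. However, paragraphs (f)–(l) must be considered: (f) operates against (a): a current Category A Waiver is held. (g) would limit (f) — a current Standing Certificate is held — but (h) sets (g) aside: (h) is engaged — the baseline figure is 76, less than the 79 limit. (i) would limit (h) — the record's age is 28 years, meeting the 22 years threshold — but (j) sets (i) aside: (j) operates against (i): the registered capacity is 710 units, less than the 730 units limit. (k) would limit (j) — the qualifying period is 200 days, below the 235 days limit — but (l) sets (k) aside: (l) operates against (k): the reportable unit count is 100, meeting the 94 threshold. (a) is therefore removed.
Exception (b) fails — the report contains no informant information.
Exception (c) fails — the report contains only operational data.
Exception (d)'s conditions are all satisfied: a written security-exemption finding has been issued; the reference index is 170, less than the 189 limit. But: (o) operates against (d): a current Category 6 Declaration is held. Exception (d) does not apply.
Exception (e) requires that the coverage ratio is below 37%; but the coverage ratio is 41%, not below 37%, so (e) is unavailable.
No exception displaces § 83.7.

Yes — the Valdor Transit Authority must disclose the report.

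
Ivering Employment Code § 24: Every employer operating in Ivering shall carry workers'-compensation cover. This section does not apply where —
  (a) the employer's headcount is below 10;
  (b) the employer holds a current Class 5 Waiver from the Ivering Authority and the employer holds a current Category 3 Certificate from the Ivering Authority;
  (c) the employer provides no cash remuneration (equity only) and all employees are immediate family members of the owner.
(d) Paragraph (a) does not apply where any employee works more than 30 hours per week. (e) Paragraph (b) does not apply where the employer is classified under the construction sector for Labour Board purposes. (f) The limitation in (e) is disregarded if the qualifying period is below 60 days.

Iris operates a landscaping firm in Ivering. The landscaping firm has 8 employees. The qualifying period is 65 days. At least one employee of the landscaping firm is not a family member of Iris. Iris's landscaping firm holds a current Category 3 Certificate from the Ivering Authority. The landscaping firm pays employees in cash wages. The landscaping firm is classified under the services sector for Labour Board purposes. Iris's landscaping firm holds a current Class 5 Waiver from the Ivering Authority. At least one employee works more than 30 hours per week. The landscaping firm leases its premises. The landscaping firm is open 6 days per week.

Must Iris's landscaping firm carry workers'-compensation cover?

No — exception (b) applies; Iris's landscaping firm is not required to carry workers'-compensation cover.

Exception (a): the employer's headcount is 8, below the 10 limit — every condition holds. But applying paragraph (d): (d) is engaged — at least one employee exceeds 30 hours/week. Exception (a) does not apply.
All of (b)'s requirements are met (a current Class 5 Waiver is held; a current Category 3 Certificate is held). Applying paragraphs (e)–(f): (e) is not engaged — the landscaping firm is classified under the services sector. (b) remains available.
Exception (c) requires that the employer provides no cash remuneration (equity only); but employees are paid cash wages, so (c) is unavailable.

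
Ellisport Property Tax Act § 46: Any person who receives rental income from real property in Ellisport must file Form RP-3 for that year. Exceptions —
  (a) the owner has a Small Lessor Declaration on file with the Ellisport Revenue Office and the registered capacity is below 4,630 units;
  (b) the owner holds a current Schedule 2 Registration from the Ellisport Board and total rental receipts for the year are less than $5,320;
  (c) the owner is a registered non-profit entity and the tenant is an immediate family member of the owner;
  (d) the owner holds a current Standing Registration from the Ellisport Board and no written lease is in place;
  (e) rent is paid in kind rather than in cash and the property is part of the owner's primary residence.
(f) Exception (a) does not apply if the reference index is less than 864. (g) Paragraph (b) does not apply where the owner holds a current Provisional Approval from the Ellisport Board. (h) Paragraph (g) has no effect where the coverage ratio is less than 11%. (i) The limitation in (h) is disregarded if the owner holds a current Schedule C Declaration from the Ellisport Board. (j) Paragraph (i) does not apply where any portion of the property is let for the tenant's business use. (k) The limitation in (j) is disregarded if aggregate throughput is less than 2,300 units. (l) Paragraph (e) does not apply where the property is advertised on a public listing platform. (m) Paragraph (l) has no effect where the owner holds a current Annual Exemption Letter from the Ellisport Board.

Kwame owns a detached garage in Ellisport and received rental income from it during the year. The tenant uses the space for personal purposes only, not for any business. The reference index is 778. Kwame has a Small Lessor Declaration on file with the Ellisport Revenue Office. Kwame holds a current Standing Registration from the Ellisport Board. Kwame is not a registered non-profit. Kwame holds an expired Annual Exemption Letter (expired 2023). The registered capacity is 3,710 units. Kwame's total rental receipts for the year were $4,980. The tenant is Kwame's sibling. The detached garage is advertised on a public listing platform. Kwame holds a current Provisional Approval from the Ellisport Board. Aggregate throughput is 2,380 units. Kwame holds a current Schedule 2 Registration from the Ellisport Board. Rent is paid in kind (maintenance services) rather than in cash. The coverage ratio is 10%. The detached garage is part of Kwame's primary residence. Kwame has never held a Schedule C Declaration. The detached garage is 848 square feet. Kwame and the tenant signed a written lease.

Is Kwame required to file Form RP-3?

No — exception (b) applies; Kwame is not required to file Form RP-3.

Exception (a)'s conditions are all satisfied: a Small Lessor Declaration is on file; the registered capacity is 3,710 units, below the 4,630 units limit. But: (f) is engaged — the reference index is 778, less than the 864 limit. So (a) is unavailable.
Exception (b): a current Schedule 2 Registration is held; total rental receipts for the year are $4,980, less than the $5,320 limit — every condition holds. Considering the limiting provisions: (g) operates (a current Provisional Approval is held), but yields to (h): (h) operates against (g): the coverage ratio is 10%, less than the 11% limit. (i), which would lift (h), does not operate here — the Schedule C Declaration is not current. So (b) applies.
Exception (c) does not apply: Kwame is not a registered non-profit.
Exception (d) does not apply: a written lease is in place.
Exception (e): rent is paid in kind; the detached garage is part of the primary residence — every condition holds. But: (l) operates — the property is publicly advertised. (m) does not operate here (the Annual Exemption Letter is not current), so (l) stands. Exception (e) does not apply.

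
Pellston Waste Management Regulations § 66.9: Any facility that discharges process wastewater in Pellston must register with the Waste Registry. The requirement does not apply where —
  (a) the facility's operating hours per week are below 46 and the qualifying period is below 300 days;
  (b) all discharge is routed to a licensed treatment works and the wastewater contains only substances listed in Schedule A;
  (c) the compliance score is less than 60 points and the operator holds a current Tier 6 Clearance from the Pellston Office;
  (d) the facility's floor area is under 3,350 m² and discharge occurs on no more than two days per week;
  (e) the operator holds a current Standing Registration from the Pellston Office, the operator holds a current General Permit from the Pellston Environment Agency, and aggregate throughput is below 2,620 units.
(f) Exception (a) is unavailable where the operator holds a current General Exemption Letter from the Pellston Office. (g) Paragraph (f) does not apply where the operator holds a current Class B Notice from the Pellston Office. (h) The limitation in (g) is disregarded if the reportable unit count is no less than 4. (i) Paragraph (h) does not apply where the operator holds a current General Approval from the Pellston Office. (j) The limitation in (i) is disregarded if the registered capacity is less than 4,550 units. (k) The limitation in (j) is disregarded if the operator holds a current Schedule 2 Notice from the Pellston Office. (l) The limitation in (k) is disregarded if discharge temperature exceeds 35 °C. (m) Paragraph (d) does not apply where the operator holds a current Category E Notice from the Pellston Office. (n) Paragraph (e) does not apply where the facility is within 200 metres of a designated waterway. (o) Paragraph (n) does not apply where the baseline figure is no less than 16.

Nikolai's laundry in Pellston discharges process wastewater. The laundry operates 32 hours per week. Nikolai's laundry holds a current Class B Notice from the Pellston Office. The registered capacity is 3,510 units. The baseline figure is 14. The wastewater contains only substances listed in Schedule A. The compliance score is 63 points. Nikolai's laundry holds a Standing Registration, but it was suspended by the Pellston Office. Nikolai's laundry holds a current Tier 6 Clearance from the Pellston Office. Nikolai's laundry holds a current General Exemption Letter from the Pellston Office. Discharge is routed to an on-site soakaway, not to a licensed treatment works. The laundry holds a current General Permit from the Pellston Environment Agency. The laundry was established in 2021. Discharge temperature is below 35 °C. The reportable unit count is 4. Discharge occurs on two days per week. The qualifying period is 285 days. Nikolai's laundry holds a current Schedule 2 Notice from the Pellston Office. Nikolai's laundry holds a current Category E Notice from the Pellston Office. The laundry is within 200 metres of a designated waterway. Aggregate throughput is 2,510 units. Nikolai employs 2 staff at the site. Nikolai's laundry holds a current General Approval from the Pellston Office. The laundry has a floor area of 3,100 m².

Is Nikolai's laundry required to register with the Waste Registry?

All of (a)'s requirements are met (the facility's operating hours per week are 32, below the 46 limit; the qualifying period is 285 days, below the 300 days limit). Applying paragraphs (f)–(l): (f) would limit (a) — a current General Exemption Letter is held — but (g) sets (f) aside: (g) operates against (f): a current Class B Notice is held. (h) would limit (g) — the reportable unit count is 4, meeting the 4 threshold — but (i) sets (h) aside: (i) operates — a current General Approval is held. (j) would limit (i) — the registered capacity is 3,510 units, less than the 4,550 units limit — but (k) sets (j) aside: (k) operates against (j): a current Schedule 2 Notice is held. (l) is inapplicable (discharge temperature is below 35 °C), so (k) stands. (a) remains available.
Exception (b) requires that all discharge is routed to a licensed treatment works; but discharge is not routed to a licensed treatment works, so (b) is unavailable.
Exception (c) fails — the compliance score is 63 points, not less than 60 points.
All of (d)'s requirements are met (the facility's floor area is 3,100 m², under the 3,350 m² limit; discharge occurs on no more than two days per week). Turning to paragraph (m): (m) operates — a current Category E Notice is held. (d) is therefore removed.
Exception (e) does not apply: the Standing Registration is not current.

No — exception (a) applies; Nikolai's laundry is not required to register with the Waste Registry.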